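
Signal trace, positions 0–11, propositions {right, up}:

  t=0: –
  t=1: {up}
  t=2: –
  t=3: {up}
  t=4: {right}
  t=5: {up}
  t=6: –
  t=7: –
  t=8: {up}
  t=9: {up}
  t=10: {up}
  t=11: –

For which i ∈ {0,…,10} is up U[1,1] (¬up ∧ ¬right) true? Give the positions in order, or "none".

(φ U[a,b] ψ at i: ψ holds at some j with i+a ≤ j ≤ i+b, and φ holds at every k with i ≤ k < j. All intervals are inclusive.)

1, 5, 10

Evaluate at each i in [0,10]:
  i=0: ✗ (no rhs in [1,1])
  i=1: ✓ (rhs at j=2; lhs holds on [1,1])
  i=2: ✗ (no rhs in [3,3])
  i=3: ✗ (no rhs in [4,4])
  i=4: ✗ (no rhs in [5,5])
  i=5: ✓ (rhs at j=6; lhs holds on [5,5])
  i=6: ✗ (lhs fails at k=6 before rhs at j=7)
  i=7: ✗ (no rhs in [8,8])
  i=8: ✗ (no rhs in [9,9])
  i=9: ✗ (no rhs in [10,10])
  i=10: ✓ (rhs at j=11; lhs holds on [10,10])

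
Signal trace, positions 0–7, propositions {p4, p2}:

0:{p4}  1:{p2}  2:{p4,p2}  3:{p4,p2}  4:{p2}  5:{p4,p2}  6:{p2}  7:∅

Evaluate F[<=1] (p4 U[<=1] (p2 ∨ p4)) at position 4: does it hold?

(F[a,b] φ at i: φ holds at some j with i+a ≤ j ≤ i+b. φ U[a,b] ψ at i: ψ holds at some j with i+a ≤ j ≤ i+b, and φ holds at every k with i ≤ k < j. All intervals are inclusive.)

Check (p4 U[<=1] (p2 ∨ p4)) at each j in [4,5]:
  j=4: holds
  j=5: holds
Found at j=4 → formula holds.

True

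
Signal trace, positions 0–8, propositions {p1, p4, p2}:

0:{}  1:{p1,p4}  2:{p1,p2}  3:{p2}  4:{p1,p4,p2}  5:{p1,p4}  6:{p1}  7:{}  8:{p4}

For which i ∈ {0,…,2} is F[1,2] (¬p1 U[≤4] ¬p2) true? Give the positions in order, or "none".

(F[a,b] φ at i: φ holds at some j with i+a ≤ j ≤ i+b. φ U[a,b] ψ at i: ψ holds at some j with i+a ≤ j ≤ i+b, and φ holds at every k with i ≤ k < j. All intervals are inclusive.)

0

Evaluate at each i in [0,2]:
  i=0: ✓ (witness j=1)
  i=1: ✗ (none in [2,3])
  i=2: ✗ (none in [3,4])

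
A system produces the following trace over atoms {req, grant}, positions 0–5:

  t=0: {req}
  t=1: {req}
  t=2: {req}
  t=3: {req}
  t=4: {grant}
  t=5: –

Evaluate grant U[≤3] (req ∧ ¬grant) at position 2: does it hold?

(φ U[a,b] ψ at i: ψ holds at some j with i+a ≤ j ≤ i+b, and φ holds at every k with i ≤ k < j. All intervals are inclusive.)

Need some j in [2,5] with (req ∧ ¬grant), and grant at every k in [2,j-1].
  j=2: (req ∧ ¬grant) holds; no prefix to check → satisfied.

True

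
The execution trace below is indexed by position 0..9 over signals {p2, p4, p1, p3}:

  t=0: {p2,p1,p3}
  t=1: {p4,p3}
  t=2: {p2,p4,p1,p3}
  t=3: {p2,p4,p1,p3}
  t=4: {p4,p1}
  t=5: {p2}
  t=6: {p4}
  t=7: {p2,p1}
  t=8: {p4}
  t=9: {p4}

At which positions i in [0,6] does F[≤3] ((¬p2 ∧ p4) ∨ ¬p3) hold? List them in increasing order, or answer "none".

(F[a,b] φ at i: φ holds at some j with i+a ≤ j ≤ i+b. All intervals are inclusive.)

Evaluate at each i in [0,6]:
  i=0: ✓ (witness j=1)
  i=1: ✓ (witness j=1)
  i=2: ✓ (witness j=4)
  i=3: ✓ (witness j=4)
  i=4: ✓ (witness j=4)
  i=5: ✓ (witness j=5)
  i=6: ✓ (witness j=6)

0, 1, 2, 3, 4, 5, 6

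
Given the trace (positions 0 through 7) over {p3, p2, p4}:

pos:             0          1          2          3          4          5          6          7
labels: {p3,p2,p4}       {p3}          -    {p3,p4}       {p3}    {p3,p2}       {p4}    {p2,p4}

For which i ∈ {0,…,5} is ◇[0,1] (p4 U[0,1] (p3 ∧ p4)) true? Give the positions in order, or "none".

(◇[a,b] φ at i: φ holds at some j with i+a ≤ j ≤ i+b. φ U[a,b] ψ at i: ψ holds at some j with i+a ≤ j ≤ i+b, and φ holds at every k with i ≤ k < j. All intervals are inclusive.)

0, 2, 3

Evaluate at each i in [0,5]:
  i=0: ✓ (witness j=0)
  i=1: ✗ (none in [1,2])
  i=2: ✓ (witness j=3)
  i=3: ✓ (witness j=3)
  i=4: ✗ (none in [4,5])
  i=5: ✗ (none in [5,6])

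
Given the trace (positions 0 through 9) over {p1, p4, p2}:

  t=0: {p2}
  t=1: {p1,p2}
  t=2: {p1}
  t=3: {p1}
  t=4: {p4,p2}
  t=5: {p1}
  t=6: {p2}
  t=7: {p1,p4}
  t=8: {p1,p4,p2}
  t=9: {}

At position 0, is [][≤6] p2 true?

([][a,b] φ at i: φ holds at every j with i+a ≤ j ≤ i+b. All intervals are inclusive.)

Check p2 at every j in [0,6]:
  j=0: true
  j=1: true
  j=2: false
  j=3: false
  j=4: true
  j=5: false
  j=6: true
Fails at j=2 → formula fails.

False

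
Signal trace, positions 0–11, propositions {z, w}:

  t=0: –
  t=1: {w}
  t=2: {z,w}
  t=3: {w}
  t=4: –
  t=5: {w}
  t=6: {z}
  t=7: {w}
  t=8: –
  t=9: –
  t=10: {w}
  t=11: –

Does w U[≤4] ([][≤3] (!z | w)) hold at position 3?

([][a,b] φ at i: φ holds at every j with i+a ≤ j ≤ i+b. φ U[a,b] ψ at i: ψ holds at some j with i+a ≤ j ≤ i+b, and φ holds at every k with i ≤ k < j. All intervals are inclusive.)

Need some j in [3,7] with [][≤3] (!z | w), and w at every k in [3,j-1].
  j=3: [][≤3] (!z | w) — fails at 6.
  j=4: [][≤3] (!z | w) — fails at 6.
  j=5: [][≤3] (!z | w) — fails at 6.
  j=6: [][≤3] (!z | w) — fails at 6.
  j=7: [][≤3] (!z | w) holds, but w fails at k=4 → not this j.
No j in the window works → until fails.

False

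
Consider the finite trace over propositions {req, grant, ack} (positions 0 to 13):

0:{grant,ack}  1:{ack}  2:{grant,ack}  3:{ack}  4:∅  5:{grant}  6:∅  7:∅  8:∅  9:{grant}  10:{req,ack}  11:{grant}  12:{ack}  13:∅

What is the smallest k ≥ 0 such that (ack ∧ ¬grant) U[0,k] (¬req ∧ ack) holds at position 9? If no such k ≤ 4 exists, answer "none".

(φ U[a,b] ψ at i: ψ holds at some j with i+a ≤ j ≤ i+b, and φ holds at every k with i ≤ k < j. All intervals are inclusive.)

none

Need earliest j ≥ 9 with (¬req ∧ ack), and (ack ∧ ¬grant) at every k in [9,j-1].
  j=9: rhs fails.
  j=10: rhs fails.
  j=11: rhs fails.
  j=12: rhs holds but lhs fails at k=9.
  j=13: rhs fails.
No witness within the range → none.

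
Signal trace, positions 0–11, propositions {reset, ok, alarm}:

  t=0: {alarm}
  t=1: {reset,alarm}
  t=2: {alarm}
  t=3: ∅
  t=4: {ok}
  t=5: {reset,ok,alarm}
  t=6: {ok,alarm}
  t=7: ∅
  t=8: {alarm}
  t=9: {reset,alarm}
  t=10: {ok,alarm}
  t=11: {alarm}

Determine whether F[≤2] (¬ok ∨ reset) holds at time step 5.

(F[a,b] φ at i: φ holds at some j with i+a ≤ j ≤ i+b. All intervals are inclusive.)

Holds

Check (¬ok ∨ reset) at each j in [5,7]:
  j=5: true
  j=6: false
  j=7: true
Found at j=5 → formula holds.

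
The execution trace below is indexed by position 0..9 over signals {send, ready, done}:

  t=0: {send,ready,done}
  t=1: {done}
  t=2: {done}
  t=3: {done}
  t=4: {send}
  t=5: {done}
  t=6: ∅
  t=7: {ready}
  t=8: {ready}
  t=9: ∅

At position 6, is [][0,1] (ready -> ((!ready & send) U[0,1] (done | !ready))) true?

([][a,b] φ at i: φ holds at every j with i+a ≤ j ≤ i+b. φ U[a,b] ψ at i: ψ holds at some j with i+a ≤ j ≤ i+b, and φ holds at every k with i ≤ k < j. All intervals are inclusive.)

No

Check (ready -> ((!ready & send) U[0,1] (done | !ready))) at every j in [6,7]:
  j=6: antecedent false → ✓
  j=7: antecedent true; consequent fails → ✗
Fails at j=7 → formula fails.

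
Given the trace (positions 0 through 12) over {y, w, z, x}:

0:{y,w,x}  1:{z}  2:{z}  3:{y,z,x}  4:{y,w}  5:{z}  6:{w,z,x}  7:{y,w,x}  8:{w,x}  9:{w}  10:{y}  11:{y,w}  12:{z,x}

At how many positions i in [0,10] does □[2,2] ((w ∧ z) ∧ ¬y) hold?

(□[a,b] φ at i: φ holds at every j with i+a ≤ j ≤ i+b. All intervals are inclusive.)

1

Evaluate at each i in [0,10]:
  i=0: ✗ (fails at j=2)
  i=1: ✗ (fails at j=3)
  i=2: ✗ (fails at j=4)
  i=3: ✗ (fails at j=5)
  i=4: ✓ (all of [6,6])
  i=5: ✗ (fails at j=7)
  i=6: ✗ (fails at j=8)
  i=7: ✗ (fails at j=9)
  i=8: ✗ (fails at j=10)
  i=9: ✗ (fails at j=11)
  i=10: ✗ (fails at j=12)
Positions where it holds: {4} → 1.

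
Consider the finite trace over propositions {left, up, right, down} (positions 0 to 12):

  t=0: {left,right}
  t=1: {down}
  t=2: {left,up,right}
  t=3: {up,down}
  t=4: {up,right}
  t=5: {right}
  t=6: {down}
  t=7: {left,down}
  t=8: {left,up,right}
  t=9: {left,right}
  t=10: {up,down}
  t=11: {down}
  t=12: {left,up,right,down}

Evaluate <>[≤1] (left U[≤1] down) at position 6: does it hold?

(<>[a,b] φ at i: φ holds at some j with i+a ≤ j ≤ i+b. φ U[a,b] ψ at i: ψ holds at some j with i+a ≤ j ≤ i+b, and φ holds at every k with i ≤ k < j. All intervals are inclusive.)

Check (left U[≤1] down) at each j in [6,7]:
  j=6: holds
  j=7: holds
Found at j=6 → formula holds.

Holds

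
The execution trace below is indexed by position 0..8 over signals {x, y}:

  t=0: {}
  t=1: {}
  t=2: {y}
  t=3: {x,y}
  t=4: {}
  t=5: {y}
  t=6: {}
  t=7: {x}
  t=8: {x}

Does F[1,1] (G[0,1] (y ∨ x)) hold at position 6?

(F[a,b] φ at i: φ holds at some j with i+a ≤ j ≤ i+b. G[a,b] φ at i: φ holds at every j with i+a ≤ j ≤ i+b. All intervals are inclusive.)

Yes

Check G[0,1] (y ∨ x) at each j in [7,7]:
  j=7: holds on [7,8]
Found at j=7 → formula holds.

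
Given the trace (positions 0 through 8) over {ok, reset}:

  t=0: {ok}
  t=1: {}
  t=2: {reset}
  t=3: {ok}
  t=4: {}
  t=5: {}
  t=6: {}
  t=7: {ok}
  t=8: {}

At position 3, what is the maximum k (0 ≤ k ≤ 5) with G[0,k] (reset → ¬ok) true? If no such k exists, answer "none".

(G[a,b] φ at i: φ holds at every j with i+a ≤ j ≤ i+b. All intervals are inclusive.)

5

(reset → ¬ok) must hold from j=3 onward; find where it first fails.
  j=3: holds
  j=4: holds
  j=5: holds
  j=6: holds
  j=7: holds
  j=8: holds
Holds through j=8; largest k = 5.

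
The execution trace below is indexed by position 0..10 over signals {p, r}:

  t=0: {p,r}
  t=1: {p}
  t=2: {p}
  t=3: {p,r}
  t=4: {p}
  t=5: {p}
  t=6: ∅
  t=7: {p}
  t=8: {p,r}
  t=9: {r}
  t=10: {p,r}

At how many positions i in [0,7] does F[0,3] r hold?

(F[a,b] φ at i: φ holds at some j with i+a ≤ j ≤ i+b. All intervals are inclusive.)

Evaluate at each i in [0,7]:
  i=0: ✓ (witness j=0)
  i=1: ✓ (witness j=3)
  i=2: ✓ (witness j=3)
  i=3: ✓ (witness j=3)
  i=4: ✗ (none in [4,7])
  i=5: ✓ (witness j=8)
  i=6: ✓ (witness j=8)
  i=7: ✓ (witness j=8)
Positions where it holds: {0, 1, 2, 3, 5, 6, 7} → 7.

7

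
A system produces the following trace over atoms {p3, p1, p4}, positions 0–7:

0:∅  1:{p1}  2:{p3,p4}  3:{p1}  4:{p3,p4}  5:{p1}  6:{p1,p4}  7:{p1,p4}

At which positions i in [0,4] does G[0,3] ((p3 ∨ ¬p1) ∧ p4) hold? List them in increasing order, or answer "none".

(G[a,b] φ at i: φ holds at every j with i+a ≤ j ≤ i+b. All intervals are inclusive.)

Evaluate at each i in [0,4]:
  i=0: ✗ (fails at j=0)
  i=1: ✗ (fails at j=1)
  i=2: ✗ (fails at j=3)
  i=3: ✗ (fails at j=3)
  i=4: ✗ (fails at j=5)

none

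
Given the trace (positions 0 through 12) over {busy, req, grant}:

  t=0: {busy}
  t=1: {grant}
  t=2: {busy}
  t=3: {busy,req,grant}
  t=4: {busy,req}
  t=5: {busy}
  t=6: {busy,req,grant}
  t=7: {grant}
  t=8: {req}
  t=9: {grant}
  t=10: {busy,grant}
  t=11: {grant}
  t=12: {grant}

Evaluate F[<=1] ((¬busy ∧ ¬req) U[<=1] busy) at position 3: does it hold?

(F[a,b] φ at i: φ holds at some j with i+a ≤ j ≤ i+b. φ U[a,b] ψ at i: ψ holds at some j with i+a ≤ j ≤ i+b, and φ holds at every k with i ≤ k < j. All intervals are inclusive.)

True

Check ((¬busy ∧ ¬req) U[<=1] busy) at each j in [3,4]:
  j=3: holds
  j=4: holds
Found at j=3 → formula holds.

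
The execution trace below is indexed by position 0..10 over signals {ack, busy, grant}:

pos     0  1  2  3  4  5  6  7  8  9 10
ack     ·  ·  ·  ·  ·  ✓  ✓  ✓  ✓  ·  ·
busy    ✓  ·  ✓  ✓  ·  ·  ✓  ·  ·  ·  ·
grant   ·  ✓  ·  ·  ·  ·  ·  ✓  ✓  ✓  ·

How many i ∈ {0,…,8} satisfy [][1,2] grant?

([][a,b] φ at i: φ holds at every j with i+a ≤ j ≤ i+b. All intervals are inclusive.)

Evaluate at each i in [0,8]:
  i=0: ✗ (fails at j=2)
  i=1: ✗ (fails at j=2)
  i=2: ✗ (fails at j=3)
  i=3: ✗ (fails at j=4)
  i=4: ✗ (fails at j=5)
  i=5: ✗ (fails at j=6)
  i=6: ✓ (all of [7,8])
  i=7: ✓ (all of [8,9])
  i=8: ✗ (fails at j=10)
Positions where it holds: {6, 7} → 2.

2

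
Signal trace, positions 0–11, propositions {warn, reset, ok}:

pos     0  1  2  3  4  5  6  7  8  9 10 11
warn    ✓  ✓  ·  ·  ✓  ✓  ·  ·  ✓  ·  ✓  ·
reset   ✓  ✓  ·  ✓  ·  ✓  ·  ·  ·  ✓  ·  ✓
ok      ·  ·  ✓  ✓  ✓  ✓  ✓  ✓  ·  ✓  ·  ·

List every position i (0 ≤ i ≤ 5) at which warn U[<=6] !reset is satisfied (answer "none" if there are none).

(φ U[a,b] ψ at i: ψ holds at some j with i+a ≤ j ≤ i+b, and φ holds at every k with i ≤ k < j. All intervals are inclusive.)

Evaluate at each i in [0,5]:
  i=0: ✓ (rhs at j=2; lhs holds on [0,1])
  i=1: ✓ (rhs at j=2; lhs holds on [1,1])
  i=2: ✓ (rhs at j=2)
  i=3: ✗ (lhs fails at k=3 before rhs at j=4)
  i=4: ✓ (rhs at j=4)
  i=5: ✓ (rhs at j=6; lhs holds on [5,5])

0, 1, 2, 4, 5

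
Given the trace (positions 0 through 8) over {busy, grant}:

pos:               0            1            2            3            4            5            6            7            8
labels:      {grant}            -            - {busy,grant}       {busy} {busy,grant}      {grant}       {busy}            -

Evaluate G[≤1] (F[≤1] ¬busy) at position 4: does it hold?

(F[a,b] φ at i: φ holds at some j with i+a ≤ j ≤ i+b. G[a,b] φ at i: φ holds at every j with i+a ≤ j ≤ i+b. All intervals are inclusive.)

No

Check F[≤1] ¬busy at every j in [4,5]:
  j=4: fails (none in [4,5])
  j=5: holds (witness at 6)
Fails at j=4 → formula fails.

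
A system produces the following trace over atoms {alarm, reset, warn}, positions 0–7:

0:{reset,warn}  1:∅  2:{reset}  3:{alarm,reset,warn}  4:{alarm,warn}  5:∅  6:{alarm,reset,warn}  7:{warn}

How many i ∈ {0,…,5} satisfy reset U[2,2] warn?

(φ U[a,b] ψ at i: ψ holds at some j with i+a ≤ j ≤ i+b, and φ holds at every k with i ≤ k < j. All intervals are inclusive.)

1

Evaluate at each i in [0,5]:
  i=0: ✗ (no rhs in [2,2])
  i=1: ✗ (lhs fails at k=1 before rhs at j=3)
  i=2: ✓ (rhs at j=4; lhs holds on [2,3])
  i=3: ✗ (no rhs in [5,5])
  i=4: ✗ (lhs fails at k=4 before rhs at j=6)
  i=5: ✗ (lhs fails at k=5 before rhs at j=7)
Positions where it holds: {2} → 1.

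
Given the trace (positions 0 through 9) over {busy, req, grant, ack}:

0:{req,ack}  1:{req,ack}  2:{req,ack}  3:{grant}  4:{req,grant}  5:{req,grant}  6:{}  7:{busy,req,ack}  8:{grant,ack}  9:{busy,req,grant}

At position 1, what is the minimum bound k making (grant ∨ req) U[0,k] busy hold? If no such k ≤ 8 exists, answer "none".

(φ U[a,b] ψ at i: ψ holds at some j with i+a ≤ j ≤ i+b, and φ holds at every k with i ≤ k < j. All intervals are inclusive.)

none

Need earliest j ≥ 1 with busy, and (grant ∨ req) at every k in [1,j-1].
  j=1: rhs fails.
  j=2: rhs fails.
  j=3: rhs fails.
  j=4: rhs fails.
  j=5: rhs fails.
  j=6: rhs fails.
  j=7: rhs holds but lhs fails at k=6.
  j=8: rhs fails.
  j=9: rhs holds but lhs fails at k=6.
No witness within the range → none.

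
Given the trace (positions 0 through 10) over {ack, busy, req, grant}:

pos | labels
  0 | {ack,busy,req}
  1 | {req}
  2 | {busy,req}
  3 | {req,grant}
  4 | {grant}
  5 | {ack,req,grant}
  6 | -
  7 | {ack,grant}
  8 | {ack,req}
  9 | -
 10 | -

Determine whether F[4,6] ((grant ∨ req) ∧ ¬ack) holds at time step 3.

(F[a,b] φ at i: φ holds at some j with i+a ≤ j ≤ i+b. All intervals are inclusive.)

Check ((grant ∨ req) ∧ ¬ack) at each j in [7,9]:
  j=7: false
  j=8: false
  j=9: false
No position in the window satisfies it → formula fails.

Does not hold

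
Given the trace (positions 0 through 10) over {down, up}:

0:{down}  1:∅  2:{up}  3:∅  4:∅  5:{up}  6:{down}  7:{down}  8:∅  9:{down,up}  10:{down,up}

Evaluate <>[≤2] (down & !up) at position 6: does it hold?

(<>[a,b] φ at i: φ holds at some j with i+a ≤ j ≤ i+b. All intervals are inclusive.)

Holds

Check (down & !up) at each j in [6,8]:
  j=6: true
  j=7: true
  j=8: false
Found at j=6 → formula holds.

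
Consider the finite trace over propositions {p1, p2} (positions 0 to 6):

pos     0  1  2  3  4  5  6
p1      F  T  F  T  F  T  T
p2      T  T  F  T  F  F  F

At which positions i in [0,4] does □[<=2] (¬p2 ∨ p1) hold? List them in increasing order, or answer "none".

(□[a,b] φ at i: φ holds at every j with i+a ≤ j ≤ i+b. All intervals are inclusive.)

1, 2, 3, 4

Evaluate at each i in [0,4]:
  i=0: ✗ (fails at j=0)
  i=1: ✓ (all of [1,3])
  i=2: ✓ (all of [2,4])
  i=3: ✓ (all of [3,5])
  i=4: ✓ (all of [4,6])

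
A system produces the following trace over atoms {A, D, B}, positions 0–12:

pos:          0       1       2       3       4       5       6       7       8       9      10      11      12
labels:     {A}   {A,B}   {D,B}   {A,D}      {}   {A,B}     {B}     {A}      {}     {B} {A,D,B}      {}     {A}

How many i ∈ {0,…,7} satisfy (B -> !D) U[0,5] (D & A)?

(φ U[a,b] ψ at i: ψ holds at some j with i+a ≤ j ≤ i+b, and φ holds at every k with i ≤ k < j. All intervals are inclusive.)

Evaluate at each i in [0,7]:
  i=0: ✗ (lhs fails at k=2 before rhs at j=3)
  i=1: ✗ (lhs fails at k=2 before rhs at j=3)
  i=2: ✗ (lhs fails at k=2 before rhs at j=3)
  i=3: ✓ (rhs at j=3)
  i=4: ✗ (no rhs in [4,9])
  i=5: ✓ (rhs at j=10; lhs holds on [5,9])
  i=6: ✓ (rhs at j=10; lhs holds on [6,9])
  i=7: ✓ (rhs at j=10; lhs holds on [7,9])
Positions where it holds: {3, 5, 6, 7} → 4.

4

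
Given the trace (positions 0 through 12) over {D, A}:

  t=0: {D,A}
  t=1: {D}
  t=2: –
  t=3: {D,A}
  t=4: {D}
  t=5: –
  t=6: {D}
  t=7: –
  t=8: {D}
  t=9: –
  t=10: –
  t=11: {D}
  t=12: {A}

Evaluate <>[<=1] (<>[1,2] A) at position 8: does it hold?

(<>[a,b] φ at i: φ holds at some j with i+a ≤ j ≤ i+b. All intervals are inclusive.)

Does not hold

Check <>[1,2] A at each j in [8,9]:
  j=8: fails (none in [9,10])
  j=9: fails (none in [10,11])
No position in the window satisfies it → formula fails.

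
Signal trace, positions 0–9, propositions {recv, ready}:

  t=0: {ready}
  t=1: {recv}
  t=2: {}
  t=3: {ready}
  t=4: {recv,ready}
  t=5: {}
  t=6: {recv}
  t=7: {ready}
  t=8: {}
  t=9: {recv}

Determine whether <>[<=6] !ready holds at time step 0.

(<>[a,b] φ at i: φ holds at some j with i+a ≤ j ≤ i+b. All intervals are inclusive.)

Yes

Check !ready at each j in [0,6]:
  j=0: false
  j=1: true
  j=2: true
  j=3: false
  j=4: false
  j=5: true
  j=6: true
Found at j=1 → formula holds.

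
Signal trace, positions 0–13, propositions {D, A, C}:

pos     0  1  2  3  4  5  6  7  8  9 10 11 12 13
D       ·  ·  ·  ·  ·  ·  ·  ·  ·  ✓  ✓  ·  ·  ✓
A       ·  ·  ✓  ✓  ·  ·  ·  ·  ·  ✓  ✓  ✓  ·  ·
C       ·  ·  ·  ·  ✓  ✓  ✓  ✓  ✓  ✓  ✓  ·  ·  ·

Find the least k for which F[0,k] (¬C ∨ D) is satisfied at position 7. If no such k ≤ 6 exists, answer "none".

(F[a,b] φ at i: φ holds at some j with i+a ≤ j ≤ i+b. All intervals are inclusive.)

2

Scan j = 7,8,… for (¬C ∨ D):
  j=7: fails
  j=8: fails
  j=9: holds
First hit at j=9, so smallest k = 9-7 = 2.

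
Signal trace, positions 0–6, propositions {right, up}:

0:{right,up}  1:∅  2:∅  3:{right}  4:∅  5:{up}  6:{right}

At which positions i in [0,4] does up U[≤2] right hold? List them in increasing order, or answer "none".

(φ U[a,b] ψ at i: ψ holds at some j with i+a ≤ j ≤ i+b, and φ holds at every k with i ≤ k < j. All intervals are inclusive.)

0, 3

Evaluate at each i in [0,4]:
  i=0: ✓ (rhs at j=0)
  i=1: ✗ (lhs fails at k=1 before rhs at j=3)
  i=2: ✗ (lhs fails at k=2 before rhs at j=3)
  i=3: ✓ (rhs at j=3)
  i=4: ✗ (lhs fails at k=4 before rhs at j=6)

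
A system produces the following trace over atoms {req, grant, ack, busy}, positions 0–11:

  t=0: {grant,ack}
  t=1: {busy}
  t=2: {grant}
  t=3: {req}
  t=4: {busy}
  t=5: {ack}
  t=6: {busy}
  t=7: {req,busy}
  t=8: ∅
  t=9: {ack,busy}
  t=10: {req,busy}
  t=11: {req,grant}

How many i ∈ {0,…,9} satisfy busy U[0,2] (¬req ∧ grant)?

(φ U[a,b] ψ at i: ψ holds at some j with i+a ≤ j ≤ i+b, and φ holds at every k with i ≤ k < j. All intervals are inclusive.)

Evaluate at each i in [0,9]:
  i=0: ✓ (rhs at j=0)
  i=1: ✓ (rhs at j=2; lhs holds on [1,1])
  i=2: ✓ (rhs at j=2)
  i=3: ✗ (no rhs in [3,5])
  i=4: ✗ (no rhs in [4,6])
  i=5: ✗ (no rhs in [5,7])
  i=6: ✗ (no rhs in [6,8])
  i=7: ✗ (no rhs in [7,9])
  i=8: ✗ (no rhs in [8,10])
  i=9: ✗ (no rhs in [9,11])
Positions where it holds: {0, 1, 2} → 3.

3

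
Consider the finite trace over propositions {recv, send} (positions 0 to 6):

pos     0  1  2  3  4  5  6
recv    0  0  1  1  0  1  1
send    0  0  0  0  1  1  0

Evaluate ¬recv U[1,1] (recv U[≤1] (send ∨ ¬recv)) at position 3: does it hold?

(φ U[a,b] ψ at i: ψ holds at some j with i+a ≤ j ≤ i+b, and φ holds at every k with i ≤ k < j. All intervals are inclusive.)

Need some j in [4,4] with (recv U[≤1] (send ∨ ¬recv)), and ¬recv at every k in [3,j-1].
  j=4: (recv U[≤1] (send ∨ ¬recv)) holds, but ¬recv fails at k=3 → not this j.
No j in the window works → until fails.

Does not hold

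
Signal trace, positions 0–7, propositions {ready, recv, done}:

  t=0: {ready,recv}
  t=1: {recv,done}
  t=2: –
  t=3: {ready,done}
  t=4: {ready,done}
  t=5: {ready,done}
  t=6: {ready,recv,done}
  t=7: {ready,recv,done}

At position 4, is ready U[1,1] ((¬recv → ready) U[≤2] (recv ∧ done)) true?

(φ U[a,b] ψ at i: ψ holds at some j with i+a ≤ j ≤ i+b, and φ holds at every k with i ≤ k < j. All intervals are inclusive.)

Holds

Need some j in [5,5] with ((¬recv → ready) U[≤2] (recv ∧ done)), and ready at every k in [4,j-1].
  j=5: ((¬recv → ready) U[≤2] (recv ∧ done)) holds; ready holds at every k in [4,4] → satisfied.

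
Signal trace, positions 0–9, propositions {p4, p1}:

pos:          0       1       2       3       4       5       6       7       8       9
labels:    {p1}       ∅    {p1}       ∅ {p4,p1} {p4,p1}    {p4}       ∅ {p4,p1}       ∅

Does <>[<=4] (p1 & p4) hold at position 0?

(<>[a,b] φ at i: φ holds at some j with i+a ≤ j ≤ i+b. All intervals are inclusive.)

Yes

Check (p1 & p4) at each j in [0,4]:
  j=0: false
  j=1: false
  j=2: false
  j=3: false
  j=4: true
Found at j=4 → formula holds.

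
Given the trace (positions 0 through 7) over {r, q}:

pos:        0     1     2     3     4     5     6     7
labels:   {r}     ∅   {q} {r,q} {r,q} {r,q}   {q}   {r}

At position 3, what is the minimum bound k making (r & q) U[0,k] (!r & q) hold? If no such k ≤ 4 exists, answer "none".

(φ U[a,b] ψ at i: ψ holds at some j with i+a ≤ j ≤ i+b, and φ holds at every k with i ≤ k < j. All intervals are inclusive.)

Need earliest j ≥ 3 with (!r & q), and (r & q) at every k in [3,j-1].
  j=3: rhs fails.
  j=4: rhs fails.
  j=5: rhs fails.
  j=6: rhs holds; lhs holds on [3,5]. k = 3.

3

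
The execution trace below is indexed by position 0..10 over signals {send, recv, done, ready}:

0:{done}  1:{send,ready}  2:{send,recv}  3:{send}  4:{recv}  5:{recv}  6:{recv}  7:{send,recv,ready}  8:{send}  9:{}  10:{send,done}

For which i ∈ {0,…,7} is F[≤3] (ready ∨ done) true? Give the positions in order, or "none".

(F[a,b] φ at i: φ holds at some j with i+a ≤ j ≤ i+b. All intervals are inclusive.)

Evaluate at each i in [0,7]:
  i=0: ✓ (witness j=0)
  i=1: ✓ (witness j=1)
  i=2: ✗ (none in [2,5])
  i=3: ✗ (none in [3,6])
  i=4: ✓ (witness j=7)
  i=5: ✓ (witness j=7)
  i=6: ✓ (witness j=7)
  i=7: ✓ (witness j=7)

0, 1, 4, 5, 6, 7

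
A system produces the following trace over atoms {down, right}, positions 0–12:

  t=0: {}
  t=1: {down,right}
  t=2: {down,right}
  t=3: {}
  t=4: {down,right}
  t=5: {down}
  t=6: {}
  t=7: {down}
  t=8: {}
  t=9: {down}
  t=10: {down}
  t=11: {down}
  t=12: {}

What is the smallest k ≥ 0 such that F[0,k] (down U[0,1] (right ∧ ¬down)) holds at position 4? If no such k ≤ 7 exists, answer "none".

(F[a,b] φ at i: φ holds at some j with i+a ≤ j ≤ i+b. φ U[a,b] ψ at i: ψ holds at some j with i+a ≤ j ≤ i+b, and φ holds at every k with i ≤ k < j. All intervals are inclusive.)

none

Scan j = 4,5,… for (down U[0,1] (right ∧ ¬down)):
  j=4: fails
  j=5: fails
  j=6: fails
  j=7: fails
  j=8: fails
  j=9: fails
  j=10: fails
  j=11: fails
No j in [4,11] satisfies it → none.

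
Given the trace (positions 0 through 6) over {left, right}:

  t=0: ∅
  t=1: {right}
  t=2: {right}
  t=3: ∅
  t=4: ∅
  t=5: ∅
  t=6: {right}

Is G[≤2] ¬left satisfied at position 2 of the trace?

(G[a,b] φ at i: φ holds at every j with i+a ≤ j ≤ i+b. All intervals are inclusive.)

Check ¬left at every j in [2,4]:
  j=2: true
  j=3: true
  j=4: true
All positions satisfy it → formula holds.

Holds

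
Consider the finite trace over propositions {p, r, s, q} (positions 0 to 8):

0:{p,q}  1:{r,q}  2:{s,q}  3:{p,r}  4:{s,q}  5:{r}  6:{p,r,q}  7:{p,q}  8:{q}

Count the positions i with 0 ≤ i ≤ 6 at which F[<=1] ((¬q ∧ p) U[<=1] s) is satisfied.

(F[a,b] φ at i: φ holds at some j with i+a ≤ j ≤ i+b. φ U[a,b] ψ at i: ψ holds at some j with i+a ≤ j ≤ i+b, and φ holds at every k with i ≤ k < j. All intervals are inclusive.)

4

Evaluate at each i in [0,6]:
  i=0: ✗ (none in [0,1])
  i=1: ✓ (witness j=2)
  i=2: ✓ (witness j=2)
  i=3: ✓ (witness j=3)
  i=4: ✓ (witness j=4)
  i=5: ✗ (none in [5,6])
  i=6: ✗ (none in [6,7])
Positions where it holds: {1, 2, 3, 4} → 4.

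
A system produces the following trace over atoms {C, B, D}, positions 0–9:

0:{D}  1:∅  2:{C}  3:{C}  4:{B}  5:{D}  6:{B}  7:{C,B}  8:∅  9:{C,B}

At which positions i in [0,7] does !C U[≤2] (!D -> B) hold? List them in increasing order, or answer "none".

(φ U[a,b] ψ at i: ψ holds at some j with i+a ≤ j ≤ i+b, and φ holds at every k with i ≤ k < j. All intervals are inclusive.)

Evaluate at each i in [0,7]:
  i=0: ✓ (rhs at j=0)
  i=1: ✗ (no rhs in [1,3])
  i=2: ✗ (lhs fails at k=2 before rhs at j=4)
  i=3: ✗ (lhs fails at k=3 before rhs at j=4)
  i=4: ✓ (rhs at j=4)
  i=5: ✓ (rhs at j=5)
  i=6: ✓ (rhs at j=6)
  i=7: ✓ (rhs at j=7)

0, 4, 5, 6, 7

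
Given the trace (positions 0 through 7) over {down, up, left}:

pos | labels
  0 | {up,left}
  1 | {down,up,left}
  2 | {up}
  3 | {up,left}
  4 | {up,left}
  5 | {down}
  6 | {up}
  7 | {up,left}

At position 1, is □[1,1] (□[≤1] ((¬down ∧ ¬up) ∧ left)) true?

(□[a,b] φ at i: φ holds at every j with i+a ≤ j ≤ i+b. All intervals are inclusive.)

Check □[≤1] ((¬down ∧ ¬up) ∧ left) at every j in [2,2]:
  j=2: fails at 2
Fails at j=2 → formula fails.

Does not hold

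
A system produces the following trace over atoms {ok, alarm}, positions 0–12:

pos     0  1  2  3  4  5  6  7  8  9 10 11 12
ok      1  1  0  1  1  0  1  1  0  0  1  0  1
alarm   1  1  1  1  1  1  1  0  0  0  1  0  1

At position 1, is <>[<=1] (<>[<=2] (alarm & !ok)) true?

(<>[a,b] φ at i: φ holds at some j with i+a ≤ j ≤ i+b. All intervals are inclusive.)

Yes

Check <>[<=2] (alarm & !ok) at each j in [1,2]:
  j=1: holds (witness at 2)
  j=2: holds (witness at 2)
Found at j=1 → formula holds.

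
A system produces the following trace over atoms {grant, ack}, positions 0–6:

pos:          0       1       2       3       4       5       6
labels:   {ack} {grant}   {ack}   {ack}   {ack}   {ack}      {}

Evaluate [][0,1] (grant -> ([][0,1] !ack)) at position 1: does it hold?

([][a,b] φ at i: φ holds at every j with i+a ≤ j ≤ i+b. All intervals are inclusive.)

Check (grant -> ([][0,1] !ack)) at every j in [1,2]:
  j=1: antecedent true; consequent fails at 2 → ✗
  j=2: antecedent false → ✓
Fails at j=1 → formula fails.

Does not hold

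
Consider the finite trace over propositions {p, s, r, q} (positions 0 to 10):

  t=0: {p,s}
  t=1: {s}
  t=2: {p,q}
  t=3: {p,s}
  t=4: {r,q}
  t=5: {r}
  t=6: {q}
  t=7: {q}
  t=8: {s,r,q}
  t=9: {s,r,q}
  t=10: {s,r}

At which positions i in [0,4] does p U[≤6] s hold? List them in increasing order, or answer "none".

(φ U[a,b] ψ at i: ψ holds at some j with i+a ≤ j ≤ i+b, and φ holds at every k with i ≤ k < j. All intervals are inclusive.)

Evaluate at each i in [0,4]:
  i=0: ✓ (rhs at j=0)
  i=1: ✓ (rhs at j=1)
  i=2: ✓ (rhs at j=3; lhs holds on [2,2])
  i=3: ✓ (rhs at j=3)
  i=4: ✗ (lhs fails at k=4 before rhs at j=8)

0, 1, 2, 3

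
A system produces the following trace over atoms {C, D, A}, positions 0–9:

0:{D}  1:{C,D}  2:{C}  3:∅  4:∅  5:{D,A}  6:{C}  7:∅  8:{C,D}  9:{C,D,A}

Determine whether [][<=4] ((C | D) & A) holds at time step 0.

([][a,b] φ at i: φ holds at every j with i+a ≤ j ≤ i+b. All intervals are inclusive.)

No

Check ((C | D) & A) at every j in [0,4]:
  j=0: false
  j=1: false
  j=2: false
  j=3: false
  j=4: false
Fails at j=0 → formula fails.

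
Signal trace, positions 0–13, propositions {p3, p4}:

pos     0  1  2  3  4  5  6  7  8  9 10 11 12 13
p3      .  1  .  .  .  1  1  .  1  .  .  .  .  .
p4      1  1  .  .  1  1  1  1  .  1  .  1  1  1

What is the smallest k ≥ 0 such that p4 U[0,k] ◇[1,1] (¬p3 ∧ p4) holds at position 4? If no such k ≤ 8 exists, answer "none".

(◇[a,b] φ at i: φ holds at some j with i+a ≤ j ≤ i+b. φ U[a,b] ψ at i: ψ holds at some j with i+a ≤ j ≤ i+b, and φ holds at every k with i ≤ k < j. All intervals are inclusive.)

Need earliest j ≥ 4 with ◇[1,1] (¬p3 ∧ p4), and p4 at every k in [4,j-1].
  j=4: rhs fails.
  j=5: rhs fails.
  j=6: rhs holds; lhs holds on [4,5]. k = 2.

2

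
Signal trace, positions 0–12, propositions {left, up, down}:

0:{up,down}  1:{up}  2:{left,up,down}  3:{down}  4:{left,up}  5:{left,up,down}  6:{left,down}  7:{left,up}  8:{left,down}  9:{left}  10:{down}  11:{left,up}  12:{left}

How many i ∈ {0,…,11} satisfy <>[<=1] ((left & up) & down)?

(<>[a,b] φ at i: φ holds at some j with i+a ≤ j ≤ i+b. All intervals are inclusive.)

Evaluate at each i in [0,11]:
  i=0: ✗ (none in [0,1])
  i=1: ✓ (witness j=2)
  i=2: ✓ (witness j=2)
  i=3: ✗ (none in [3,4])
  i=4: ✓ (witness j=5)
  i=5: ✓ (witness j=5)
  i=6: ✗ (none in [6,7])
  i=7: ✗ (none in [7,8])
  i=8: ✗ (none in [8,9])
  i=9: ✗ (none in [9,10])
  i=10: ✗ (none in [10,11])
  i=11: ✗ (none in [11,12])
Positions where it holds: {1, 2, 4, 5} → 4.

4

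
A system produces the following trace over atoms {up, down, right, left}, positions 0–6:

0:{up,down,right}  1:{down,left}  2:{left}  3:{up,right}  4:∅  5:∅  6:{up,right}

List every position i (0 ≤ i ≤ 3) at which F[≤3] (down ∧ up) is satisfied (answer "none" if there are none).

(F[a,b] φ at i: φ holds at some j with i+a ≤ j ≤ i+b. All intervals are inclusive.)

0

Evaluate at each i in [0,3]:
  i=0: ✓ (witness j=0)
  i=1: ✗ (none in [1,4])
  i=2: ✗ (none in [2,5])
  i=3: ✗ (none in [3,6])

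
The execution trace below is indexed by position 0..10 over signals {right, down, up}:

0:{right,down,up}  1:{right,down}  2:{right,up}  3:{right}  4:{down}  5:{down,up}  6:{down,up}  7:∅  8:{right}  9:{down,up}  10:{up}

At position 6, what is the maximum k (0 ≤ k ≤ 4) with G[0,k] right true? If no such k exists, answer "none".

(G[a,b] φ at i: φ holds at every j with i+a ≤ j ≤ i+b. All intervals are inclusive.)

none

right must hold from j=6 onward; find where it first fails.
  j=6: fails → no k works.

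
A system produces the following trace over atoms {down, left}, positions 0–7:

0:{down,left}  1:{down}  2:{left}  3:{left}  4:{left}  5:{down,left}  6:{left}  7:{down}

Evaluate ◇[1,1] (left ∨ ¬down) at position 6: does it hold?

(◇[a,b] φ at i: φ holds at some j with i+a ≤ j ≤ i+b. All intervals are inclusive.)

Check (left ∨ ¬down) at each j in [7,7]:
  j=7: false
No position in the window satisfies it → formula fails.

No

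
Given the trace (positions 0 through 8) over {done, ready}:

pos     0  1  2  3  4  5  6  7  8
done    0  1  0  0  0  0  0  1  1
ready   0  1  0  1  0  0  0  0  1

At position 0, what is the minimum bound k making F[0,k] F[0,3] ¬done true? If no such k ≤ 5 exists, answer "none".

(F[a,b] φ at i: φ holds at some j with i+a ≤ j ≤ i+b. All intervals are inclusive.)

Scan j = 0,1,… for F[0,3] ¬done:
  j=0: holds
First hit at j=0, so smallest k = 0-0 = 0.

0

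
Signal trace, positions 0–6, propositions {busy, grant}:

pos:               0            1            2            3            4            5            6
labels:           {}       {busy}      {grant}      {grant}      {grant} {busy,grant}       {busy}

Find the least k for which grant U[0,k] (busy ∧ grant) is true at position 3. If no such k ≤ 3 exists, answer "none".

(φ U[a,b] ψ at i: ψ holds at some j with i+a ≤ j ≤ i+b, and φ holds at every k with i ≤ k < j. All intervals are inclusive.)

Need earliest j ≥ 3 with (busy ∧ grant), and grant at every k in [3,j-1].
  j=3: rhs fails.
  j=4: rhs fails.
  j=5: rhs holds; lhs holds on [3,4]. k = 2.

2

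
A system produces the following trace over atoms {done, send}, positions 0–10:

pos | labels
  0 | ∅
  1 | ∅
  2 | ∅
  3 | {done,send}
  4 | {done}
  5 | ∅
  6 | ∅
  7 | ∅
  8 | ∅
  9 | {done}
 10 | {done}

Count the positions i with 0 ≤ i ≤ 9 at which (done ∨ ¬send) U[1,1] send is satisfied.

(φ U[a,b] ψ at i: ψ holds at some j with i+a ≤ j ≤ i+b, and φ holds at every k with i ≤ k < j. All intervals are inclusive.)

1

Evaluate at each i in [0,9]:
  i=0: ✗ (no rhs in [1,1])
  i=1: ✗ (no rhs in [2,2])
  i=2: ✓ (rhs at j=3; lhs holds on [2,2])
  i=3: ✗ (no rhs in [4,4])
  i=4: ✗ (no rhs in [5,5])
  i=5: ✗ (no rhs in [6,6])
  i=6: ✗ (no rhs in [7,7])
  i=7: ✗ (no rhs in [8,8])
  i=8: ✗ (no rhs in [9,9])
  i=9: ✗ (no rhs in [10,10])
Positions where it holds: {2} → 1.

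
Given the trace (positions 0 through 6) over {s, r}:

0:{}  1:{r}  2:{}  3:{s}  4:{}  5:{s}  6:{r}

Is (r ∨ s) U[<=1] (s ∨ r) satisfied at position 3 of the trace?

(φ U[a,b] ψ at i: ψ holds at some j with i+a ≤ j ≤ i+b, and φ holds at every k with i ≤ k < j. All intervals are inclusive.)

Need some j in [3,4] with (s ∨ r), and (r ∨ s) at every k in [3,j-1].
  j=3: (s ∨ r) holds; no prefix to check → satisfied.

Yes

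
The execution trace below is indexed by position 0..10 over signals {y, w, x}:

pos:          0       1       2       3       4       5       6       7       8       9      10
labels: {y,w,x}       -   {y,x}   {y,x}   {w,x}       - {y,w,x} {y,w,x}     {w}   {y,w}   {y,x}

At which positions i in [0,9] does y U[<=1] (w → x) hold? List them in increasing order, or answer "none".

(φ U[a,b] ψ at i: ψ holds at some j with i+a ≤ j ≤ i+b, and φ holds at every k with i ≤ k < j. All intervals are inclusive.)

Evaluate at each i in [0,9]:
  i=0: ✓ (rhs at j=0)
  i=1: ✓ (rhs at j=1)
  i=2: ✓ (rhs at j=2)
  i=3: ✓ (rhs at j=3)
  i=4: ✓ (rhs at j=4)
  i=5: ✓ (rhs at j=5)
  i=6: ✓ (rhs at j=6)
  i=7: ✓ (rhs at j=7)
  i=8: ✗ (no rhs in [8,9])
  i=9: ✓ (rhs at j=10; lhs holds on [9,9])

0, 1, 2, 3, 4, 5, 6, 7, 9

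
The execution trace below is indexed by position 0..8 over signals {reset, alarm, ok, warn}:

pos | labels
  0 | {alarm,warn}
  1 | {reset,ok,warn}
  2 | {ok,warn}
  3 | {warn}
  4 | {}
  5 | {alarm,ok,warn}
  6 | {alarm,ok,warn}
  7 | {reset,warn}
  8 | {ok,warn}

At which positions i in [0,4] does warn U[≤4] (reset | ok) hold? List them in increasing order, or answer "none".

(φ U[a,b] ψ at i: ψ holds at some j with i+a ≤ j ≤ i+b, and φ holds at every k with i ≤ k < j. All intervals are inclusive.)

Evaluate at each i in [0,4]:
  i=0: ✓ (rhs at j=1; lhs holds on [0,0])
  i=1: ✓ (rhs at j=1)
  i=2: ✓ (rhs at j=2)
  i=3: ✗ (lhs fails at k=4 before rhs at j=5)
  i=4: ✗ (lhs fails at k=4 before rhs at j=5)

0, 1, 2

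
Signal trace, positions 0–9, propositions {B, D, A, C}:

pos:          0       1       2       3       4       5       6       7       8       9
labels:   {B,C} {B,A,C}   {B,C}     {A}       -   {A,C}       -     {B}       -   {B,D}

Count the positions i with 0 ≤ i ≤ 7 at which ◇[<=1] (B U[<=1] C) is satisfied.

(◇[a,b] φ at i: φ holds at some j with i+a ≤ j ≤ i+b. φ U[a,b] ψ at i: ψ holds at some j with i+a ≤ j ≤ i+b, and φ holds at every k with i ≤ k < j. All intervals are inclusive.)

5

Evaluate at each i in [0,7]:
  i=0: ✓ (witness j=0)
  i=1: ✓ (witness j=1)
  i=2: ✓ (witness j=2)
  i=3: ✗ (none in [3,4])
  i=4: ✓ (witness j=5)
  i=5: ✓ (witness j=5)
  i=6: ✗ (none in [6,7])
  i=7: ✗ (none in [7,8])
Positions where it holds: {0, 1, 2, 4, 5} → 5.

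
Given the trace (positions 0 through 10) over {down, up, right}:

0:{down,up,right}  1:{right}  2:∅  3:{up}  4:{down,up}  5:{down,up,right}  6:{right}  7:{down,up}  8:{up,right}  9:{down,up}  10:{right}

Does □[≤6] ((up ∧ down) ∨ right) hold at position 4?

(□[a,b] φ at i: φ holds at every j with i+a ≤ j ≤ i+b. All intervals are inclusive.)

Holds

Check ((up ∧ down) ∨ right) at every j in [4,10]:
  j=4: true
  j=5: true
  j=6: true
  j=7: true
  j=8: true
  j=9: true
  j=10: true
All positions satisfy it → formula holds.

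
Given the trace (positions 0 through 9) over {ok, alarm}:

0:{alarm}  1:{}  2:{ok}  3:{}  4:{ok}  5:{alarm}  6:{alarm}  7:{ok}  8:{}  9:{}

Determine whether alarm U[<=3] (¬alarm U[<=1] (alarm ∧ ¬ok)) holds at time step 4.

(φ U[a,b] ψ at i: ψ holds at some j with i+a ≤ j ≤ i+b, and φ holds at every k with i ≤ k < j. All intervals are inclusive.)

Need some j in [4,7] with (¬alarm U[<=1] (alarm ∧ ¬ok)), and alarm at every k in [4,j-1].
  j=4: (¬alarm U[<=1] (alarm ∧ ¬ok)) holds; no prefix to check → satisfied.

Holds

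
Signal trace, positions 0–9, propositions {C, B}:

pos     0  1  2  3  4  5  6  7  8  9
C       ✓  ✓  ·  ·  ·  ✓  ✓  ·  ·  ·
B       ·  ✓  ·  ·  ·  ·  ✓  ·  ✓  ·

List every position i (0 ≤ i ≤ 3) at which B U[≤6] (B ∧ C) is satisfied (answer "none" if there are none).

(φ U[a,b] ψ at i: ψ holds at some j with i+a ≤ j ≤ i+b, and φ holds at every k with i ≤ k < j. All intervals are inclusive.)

Evaluate at each i in [0,3]:
  i=0: ✗ (lhs fails at k=0 before rhs at j=1)
  i=1: ✓ (rhs at j=1)
  i=2: ✗ (lhs fails at k=2 before rhs at j=6)
  i=3: ✗ (lhs fails at k=3 before rhs at j=6)

1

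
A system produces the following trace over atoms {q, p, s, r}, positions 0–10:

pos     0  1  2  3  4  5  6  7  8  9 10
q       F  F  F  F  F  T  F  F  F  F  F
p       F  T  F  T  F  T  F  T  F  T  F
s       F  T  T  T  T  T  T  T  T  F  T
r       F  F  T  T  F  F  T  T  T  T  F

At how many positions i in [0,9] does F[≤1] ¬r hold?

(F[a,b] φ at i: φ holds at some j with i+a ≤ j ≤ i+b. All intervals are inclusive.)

6

Evaluate at each i in [0,9]:
  i=0: ✓ (witness j=0)
  i=1: ✓ (witness j=1)
  i=2: ✗ (none in [2,3])
  i=3: ✓ (witness j=4)
  i=4: ✓ (witness j=4)
  i=5: ✓ (witness j=5)
  i=6: ✗ (none in [6,7])
  i=7: ✗ (none in [7,8])
  i=8: ✗ (none in [8,9])
  i=9: ✓ (witness j=10)
Positions where it holds: {0, 1, 3, 4, 5, 9} → 6.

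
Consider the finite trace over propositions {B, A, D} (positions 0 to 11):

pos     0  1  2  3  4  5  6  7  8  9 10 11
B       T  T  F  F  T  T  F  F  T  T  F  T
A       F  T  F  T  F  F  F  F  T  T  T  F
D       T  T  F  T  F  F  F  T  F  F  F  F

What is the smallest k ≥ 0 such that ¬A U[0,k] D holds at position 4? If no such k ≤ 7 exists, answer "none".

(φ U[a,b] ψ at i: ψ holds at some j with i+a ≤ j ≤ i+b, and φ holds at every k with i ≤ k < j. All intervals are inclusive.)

3

Need earliest j ≥ 4 with D, and ¬A at every k in [4,j-1].
  j=4: rhs fails.
  j=5: rhs fails.
  j=6: rhs fails.
  j=7: rhs holds; lhs holds on [4,6]. k = 3.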